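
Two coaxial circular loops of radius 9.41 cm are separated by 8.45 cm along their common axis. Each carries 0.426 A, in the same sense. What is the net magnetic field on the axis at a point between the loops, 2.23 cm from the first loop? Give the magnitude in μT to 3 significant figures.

B ≈ 4.27 μT

Each loop contributes B = μ₀IR²/[2(R²+z²)^(3/2)] on the axis, with z measured from that loop.
Loop 1 (z = 0.0223 m): B₁ = 2.62×10⁻⁶ T. Loop 2 (z = 0.0622 m): B₂ = 1.65×10⁻⁶ T.
The fields add: B = B₁ + B₂ = 4.27×10⁻⁶ T.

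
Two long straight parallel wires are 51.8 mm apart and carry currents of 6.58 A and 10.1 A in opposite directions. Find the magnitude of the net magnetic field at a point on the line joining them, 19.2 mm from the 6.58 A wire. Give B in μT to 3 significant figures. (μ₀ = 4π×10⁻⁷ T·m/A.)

Each long wire gives B = μ₀I/(2πd). Distances are d₁ = 0.0192 m and d₂ = 0.0326 m.
B₁ = 6.85×10⁻⁵ T, B₂ = 6.20×10⁻⁵ T.
Between antiparallel currents both contributions point the same way, so they add. B = B₁ + B₂ = 6.85×10⁻⁵ + 6.20×10⁻⁵ = 1.31×10⁻⁴ T.

B ≈ 131 μT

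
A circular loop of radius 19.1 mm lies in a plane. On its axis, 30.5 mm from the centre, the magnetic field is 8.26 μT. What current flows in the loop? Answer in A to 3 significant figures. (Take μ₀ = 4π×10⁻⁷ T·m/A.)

I ≈ 1.68 A

On the axis of a loop, B = μ₀IR²/[2(R²+z²)^(3/2)], so I = 2B(R²+z²)^(3/2)/(μ₀R²).
R² + z² = 0.0003648 + 0.0009302 = 0.001295 m²; raised to 3/2 gives 4.66×10⁻⁵ m³.
I = 2 × 8.26×10⁻⁶ × 4.66×10⁻⁵ / (1.26×10⁻⁶ × 0.0003648) = 1.68 A.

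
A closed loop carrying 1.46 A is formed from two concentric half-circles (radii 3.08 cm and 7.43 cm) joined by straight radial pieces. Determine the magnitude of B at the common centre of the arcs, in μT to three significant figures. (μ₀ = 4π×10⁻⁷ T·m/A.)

The radial connectors point toward the centre, so dl × r̂ = 0 and they contribute nothing.
Each semicircle gives μ₀I/(4R): inner arc 1.49×10⁻⁵ T, outer arc 6.17×10⁻⁶ T.
The two arcs carry current in opposite angular senses, so their fields oppose: B = |1.49×10⁻⁵ − 6.17×10⁻⁶| = 8.72×10⁻⁶ T.

B ≈ 8.72 μT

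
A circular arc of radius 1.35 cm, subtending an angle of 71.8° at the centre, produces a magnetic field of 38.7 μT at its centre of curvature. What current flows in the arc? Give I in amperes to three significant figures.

I ≈ 4.17 A

For a circular arc, B = μ₀Iφ/(4πR) with φ in radians; here φ = 1.253 rad.
So I = 4πRB/(μ₀φ) = 4π × 0.0135 × 3.87×10⁻⁵ / (4π×10⁻⁷ × 1.253) = 4.17 A.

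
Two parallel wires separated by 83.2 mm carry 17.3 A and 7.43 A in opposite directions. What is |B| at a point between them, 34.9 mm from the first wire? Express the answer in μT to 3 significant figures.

B ≈ 130 μT

Each long wire gives B = μ₀I/(2πd). Distances are d₁ = 0.0349 m and d₂ = 0.0483 m.
B₁ = 9.91×10⁻⁵ T, B₂ = 3.08×10⁻⁵ T.
Between antiparallel currents both contributions point the same way, so they add. B = B₁ + B₂ = 9.91×10⁻⁵ + 3.08×10⁻⁵ = 1.30×10⁻⁴ T.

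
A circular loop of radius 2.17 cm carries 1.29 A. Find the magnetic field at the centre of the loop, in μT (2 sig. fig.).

At the centre of a circular loop the Biot–Savart law gives B = μ₀I/(2R).
B = (4π×10⁻⁷ × 1.29) / (2 × 0.0217) = 3.74×10⁻⁵ T.

B ≈ 37 μT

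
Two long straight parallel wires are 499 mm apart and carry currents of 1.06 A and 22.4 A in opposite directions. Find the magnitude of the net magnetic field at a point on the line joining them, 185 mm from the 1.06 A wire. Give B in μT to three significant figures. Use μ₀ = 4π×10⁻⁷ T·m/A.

Each long wire gives B = μ₀I/(2πd). Distances are d₁ = 0.185 m and d₂ = 0.314 m.
B₁ = 1.15×10⁻⁶ T, B₂ = 1.43×10⁻⁵ T.
Between antiparallel currents both contributions point the same way, so they add. B = B₁ + B₂ = 1.15×10⁻⁶ + 1.43×10⁻⁵ = 1.54×10⁻⁵ T.

B ≈ 15.4 μT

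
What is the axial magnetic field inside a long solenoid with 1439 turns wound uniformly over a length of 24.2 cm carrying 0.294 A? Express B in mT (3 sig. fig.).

Inside a long solenoid, B = μ₀nI with n = 5946 turns/m.
B = 4π×10⁻⁷ × 5946 × 0.294 = 2.20×10⁻³ T.

B ≈ 2.20 mT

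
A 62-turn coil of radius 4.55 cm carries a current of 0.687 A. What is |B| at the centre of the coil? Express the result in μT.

For an N-turn flat coil, B = Nμ₀I/(2R) with R = 0.0455 m.
B = 62 × 9.49×10⁻⁶ T = 5.88×10⁻⁴ T.

B ≈ 588 μT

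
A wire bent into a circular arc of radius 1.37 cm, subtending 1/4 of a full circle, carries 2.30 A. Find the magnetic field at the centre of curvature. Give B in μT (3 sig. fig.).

B ≈ 26.4 μT

The Biot–Savart field of a circular arc at its centre is B = μ₀Iφ/(4πR), with φ = 1.571 rad.
B = (4π×10⁻⁷ × 2.30 × 1.571) / (4π × 0.0137) = 2.64×10⁻⁵ T.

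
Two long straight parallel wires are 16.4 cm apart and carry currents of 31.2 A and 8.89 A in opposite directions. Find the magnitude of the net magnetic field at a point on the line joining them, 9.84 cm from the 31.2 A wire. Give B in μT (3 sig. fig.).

B ≈ 90.5 μT

Each long wire gives B = μ₀I/(2πd). Distances are d₁ = 0.0984 m and d₂ = 0.0656 m.
B₁ = 6.34×10⁻⁵ T, B₂ = 2.71×10⁻⁵ T.
Between antiparallel currents both contributions point the same way, so they add. B = B₁ + B₂ = 6.34×10⁻⁵ + 2.71×10⁻⁵ = 9.05×10⁻⁵ T.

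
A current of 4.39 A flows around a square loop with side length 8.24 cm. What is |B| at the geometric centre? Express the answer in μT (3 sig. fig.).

B ≈ 60.3 μT

Each side is a finite straight segment at perpendicular distance d = a/(2 tan(π/4)) = 0.0412 m from the centre, with end-angles ±π/4.
One side contributes B₁ = (μ₀I/4πd)·2 sin(π/4) = 1.51×10⁻⁵ T.
All 4 sides add in the same direction: B = 4 × 1.51×10⁻⁵ = 6.03×10⁻⁵ T.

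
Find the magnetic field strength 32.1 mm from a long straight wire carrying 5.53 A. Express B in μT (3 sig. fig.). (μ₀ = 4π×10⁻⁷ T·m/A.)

B ≈ 34.5 μT

For an infinitely long straight wire, B = μ₀I/(2πd).
B = (4π×10⁻⁷ × 5.53) / (2π × 0.0321) = 3.45×10⁻⁵ T.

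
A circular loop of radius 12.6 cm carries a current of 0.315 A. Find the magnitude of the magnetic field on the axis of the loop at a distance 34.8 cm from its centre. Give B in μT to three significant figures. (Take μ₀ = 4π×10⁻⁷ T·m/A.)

B ≈ 0.0620 μT

On the axis of a circular loop, B = μ₀IR² / [2(R²+z²)^(3/2)].
R² + z² = (0.126)² + (0.348)² = 0.137 m², and (R²+z²)^(3/2) = 5.07×10⁻² m³.
B = (4π×10⁻⁷ × 0.315 × 0.01588) / (2 × 5.07×10⁻²) = 6.20×10⁻⁸ T.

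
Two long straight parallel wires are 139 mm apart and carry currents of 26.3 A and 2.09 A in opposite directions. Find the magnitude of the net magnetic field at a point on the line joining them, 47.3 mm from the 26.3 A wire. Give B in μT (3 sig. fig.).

B ≈ 116 μT

Each long wire gives B = μ₀I/(2πd). Distances are d₁ = 0.0473 m and d₂ = 0.0917 m.
B₁ = 1.11×10⁻⁴ T, B₂ = 4.56×10⁻⁶ T.
Between antiparallel currents both contributions point the same way, so they add. B = B₁ + B₂ = 1.11×10⁻⁴ + 4.56×10⁻⁶ = 1.16×10⁻⁴ T.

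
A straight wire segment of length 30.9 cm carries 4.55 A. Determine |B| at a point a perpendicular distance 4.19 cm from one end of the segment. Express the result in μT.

For a finite straight segment, B = (μ₀I/4πd)(sinθ₁ + sinθ₂), where θ₁, θ₂ are the angles from the perpendicular to each end.
The perpendicular foot is at one end, so the two end-offsets along the wire are 0 and L = 0.309 m.
sinθ₁ = 0/√(0²+0.0419²) = 0.0000; sinθ₂ = 0.309/√(0.309²+0.0419²) = 0.9909.
B = (4π×10⁻⁷ × 4.55) / (4π × 0.0419) × (0.0000 + 0.9909) = 1.08×10⁻⁵ T.

B ≈ 10.8 μT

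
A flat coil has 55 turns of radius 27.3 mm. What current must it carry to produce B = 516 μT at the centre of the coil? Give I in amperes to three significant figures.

I ≈ 0.408 A

For an N-turn coil, B = Nμ₀I/(2R) with R = 0.0273 m, so I = 2RB/(Nμ₀) = 2 × 0.0273 × 5.16×10⁻⁴ / (55 × 4π×10⁻⁷) = 0.408 A.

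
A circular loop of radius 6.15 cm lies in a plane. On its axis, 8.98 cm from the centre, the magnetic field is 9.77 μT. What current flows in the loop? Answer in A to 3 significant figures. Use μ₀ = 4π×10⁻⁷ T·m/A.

On the axis of a loop, B = μ₀IR²/[2(R²+z²)^(3/2)], so I = 2B(R²+z²)^(3/2)/(μ₀R²).
R² + z² = 0.003782 + 0.008064 = 0.01185 m²; raised to 3/2 gives 1.29×10⁻³ m³.
I = 2 × 9.77×10⁻⁶ × 1.29×10⁻³ / (1.26×10⁻⁶ × 0.003782) = 5.30 A.

I ≈ 5.30 A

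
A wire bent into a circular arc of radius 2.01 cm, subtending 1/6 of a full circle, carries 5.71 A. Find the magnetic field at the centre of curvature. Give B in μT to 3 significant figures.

B ≈ 29.7 μT

The Biot–Savart field of a circular arc at its centre is B = μ₀Iφ/(4πR), with φ = 1.047 rad.
B = (4π×10⁻⁷ × 5.71 × 1.047) / (4π × 0.0201) = 2.97×10⁻⁵ T.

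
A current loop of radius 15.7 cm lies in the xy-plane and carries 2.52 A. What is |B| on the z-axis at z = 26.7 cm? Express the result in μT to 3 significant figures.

On the axis of a circular loop, B = μ₀IR² / [2(R²+z²)^(3/2)].
R² + z² = (0.157)² + (0.267)² = 0.09594 m², and (R²+z²)^(3/2) = 2.97×10⁻² m³.
B = (4π×10⁻⁷ × 2.52 × 0.02465) / (2 × 2.97×10⁻²) = 1.31×10⁻⁶ T.

B ≈ 1.31 μT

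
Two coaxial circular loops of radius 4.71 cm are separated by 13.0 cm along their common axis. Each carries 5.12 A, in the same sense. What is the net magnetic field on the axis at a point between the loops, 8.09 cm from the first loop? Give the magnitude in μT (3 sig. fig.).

Each loop contributes B = μ₀IR²/[2(R²+z²)^(3/2)] on the axis, with z measured from that loop.
Loop 1 (z = 0.0809 m): B₁ = 8.70×10⁻⁶ T. Loop 2 (z = 0.0491 m): B₂ = 2.27×10⁻⁵ T.
The fields add: B = B₁ + B₂ = 3.14×10⁻⁵ T.

B ≈ 31.4 μT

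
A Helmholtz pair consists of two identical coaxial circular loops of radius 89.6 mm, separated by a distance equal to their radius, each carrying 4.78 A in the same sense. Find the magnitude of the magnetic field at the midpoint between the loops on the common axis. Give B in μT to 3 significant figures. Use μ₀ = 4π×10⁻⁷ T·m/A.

B ≈ 48.0 μT

Each loop contributes B = μ₀IR²/[2(R²+z²)^(3/2)] on the axis, with z measured from that loop.
Loop 1 (z = 0.0448 m): B₁ = 2.40×10⁻⁵ T. Loop 2 (z = 0.0448 m): B₂ = 2.40×10⁻⁵ T.
The fields add: B = B₁ + B₂ = 4.80×10⁻⁵ T.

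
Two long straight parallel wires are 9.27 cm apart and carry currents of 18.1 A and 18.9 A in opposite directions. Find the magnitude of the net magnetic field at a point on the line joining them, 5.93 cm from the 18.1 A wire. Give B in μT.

B ≈ 174 μT

Each long wire gives B = μ₀I/(2πd). Distances are d₁ = 0.0593 m and d₂ = 0.0334 m.
B₁ = 6.10×10⁻⁵ T, B₂ = 1.13×10⁻⁴ T.
Between antiparallel currents both contributions point the same way, so they add. B = B₁ + B₂ = 6.10×10⁻⁵ + 1.13×10⁻⁴ = 1.74×10⁻⁴ T.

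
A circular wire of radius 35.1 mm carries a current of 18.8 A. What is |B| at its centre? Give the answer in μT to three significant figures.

At the centre of a circular loop the Biot–Savart law gives B = μ₀I/(2R).
B = (4π×10⁻⁷ × 18.8) / (2 × 0.0351) = 3.37×10⁻⁴ T.

B ≈ 337 μT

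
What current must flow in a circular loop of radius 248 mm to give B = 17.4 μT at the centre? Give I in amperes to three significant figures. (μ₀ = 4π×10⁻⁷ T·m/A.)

I ≈ 6.87 A

At the centre of a circular loop B = μ₀I/(2R), so I = 2RB/μ₀.
With R = 0.248 m, I = 2 × 0.248 × 1.74×10⁻⁵ / (4π×10⁻⁷) = 6.87 A.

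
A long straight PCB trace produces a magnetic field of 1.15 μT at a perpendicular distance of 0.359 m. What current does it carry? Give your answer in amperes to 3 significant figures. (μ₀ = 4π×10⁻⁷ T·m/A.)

For a long straight wire B = μ₀I/(2πd), so I = 2πdB/μ₀.
I = 2π × 0.359 × 1.15×10⁻⁶ / (4π×10⁻⁷) = 2.06 A.

I ≈ 2.06 A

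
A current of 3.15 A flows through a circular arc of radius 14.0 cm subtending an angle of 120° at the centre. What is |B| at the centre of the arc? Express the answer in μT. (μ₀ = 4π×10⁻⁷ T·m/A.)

The Biot–Savart field of a circular arc at its centre is B = μ₀Iφ/(4πR), with φ = 2.094 rad.
B = (4π×10⁻⁷ × 3.15 × 2.094) / (4π × 0.14) = 4.71×10⁻⁶ T.

B ≈ 4.71 μT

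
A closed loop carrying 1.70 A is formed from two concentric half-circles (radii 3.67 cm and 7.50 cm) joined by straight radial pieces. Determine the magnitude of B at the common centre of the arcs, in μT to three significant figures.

The radial connectors point toward the centre, so dl × r̂ = 0 and they contribute nothing.
Each semicircle gives μ₀I/(4R): inner arc 1.46×10⁻⁵ T, outer arc 7.12×10⁻⁶ T.
The two arcs carry current in opposite angular senses, so their fields oppose: B = |1.46×10⁻⁵ − 7.12×10⁻⁶| = 7.43×10⁻⁶ T.

B ≈ 7.43 μT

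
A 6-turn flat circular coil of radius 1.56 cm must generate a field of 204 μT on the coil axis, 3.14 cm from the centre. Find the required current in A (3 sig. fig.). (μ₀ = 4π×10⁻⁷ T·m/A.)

I ≈ 9.58 A

For an N-turn coil, B = Nμ₀IR²/[2(R²+z²)^(3/2)] with R = 0.0156 m, z = 0.0314 m, so I = 2B(R²+z²)^(3/2)/(Nμ₀R²) = 2 × 2.04×10⁻⁴ × 4.31×10⁻⁵ / (6 × 4π×10⁻⁷ × 0.0002434) = 9.58 A.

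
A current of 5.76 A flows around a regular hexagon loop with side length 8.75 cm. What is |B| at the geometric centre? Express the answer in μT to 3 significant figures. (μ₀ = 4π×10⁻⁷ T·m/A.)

B ≈ 45.6 μT

Each side is a finite straight segment at perpendicular distance d = a/(2 tan(π/6)) = 0.07578 m from the centre, with end-angles ±π/6.
One side contributes B₁ = (μ₀I/4πd)·2 sin(π/6) = 7.60×10⁻⁶ T.
All 6 sides add in the same direction: B = 6 × 7.60×10⁻⁶ = 4.56×10⁻⁵ T.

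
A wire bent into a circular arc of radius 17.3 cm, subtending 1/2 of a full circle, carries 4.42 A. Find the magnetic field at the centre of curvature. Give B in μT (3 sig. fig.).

B ≈ 8.03 μT

The Biot–Savart field of a circular arc at its centre is B = μ₀Iφ/(4πR), with φ = 3.142 rad.
B = (4π×10⁻⁷ × 4.42 × 3.142) / (4π × 0.173) = 8.03×10⁻⁶ T.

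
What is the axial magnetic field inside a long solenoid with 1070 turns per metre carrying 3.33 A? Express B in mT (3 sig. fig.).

Inside a long solenoid, B = μ₀nI with n = 1070 turns/m.
B = 4π×10⁻⁷ × 1070 × 3.33 = 4.48×10⁻³ T.

B ≈ 4.48 mT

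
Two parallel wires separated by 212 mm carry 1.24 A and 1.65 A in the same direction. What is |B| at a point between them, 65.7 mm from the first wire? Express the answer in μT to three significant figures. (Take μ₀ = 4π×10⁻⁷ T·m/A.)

Each long wire gives B = μ₀I/(2πd). Distances are d₁ = 0.0657 m and d₂ = 0.1463 m.
B₁ = 3.77×10⁻⁶ T, B₂ = 2.26×10⁻⁶ T.
Between parallel currents the two contributions point in opposite directions, so they subtract. B = |B₁ − B₂| = |3.77×10⁻⁶ − 2.26×10⁻⁶| = 1.52×10⁻⁶ T.

B ≈ 1.52 μT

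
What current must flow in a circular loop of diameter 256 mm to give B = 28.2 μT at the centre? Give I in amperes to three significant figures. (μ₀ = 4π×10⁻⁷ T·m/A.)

I ≈ 5.74 A

At the centre of a circular loop B = μ₀I/(2R), so I = 2RB/μ₀.
With R = 0.128 m, I = 2 × 0.128 × 2.82×10⁻⁵ / (4π×10⁻⁷) = 5.74 A.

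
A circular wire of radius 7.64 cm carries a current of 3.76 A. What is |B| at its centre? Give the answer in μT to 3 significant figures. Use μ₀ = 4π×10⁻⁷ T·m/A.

B ≈ 30.9 μT

At the centre of a circular loop the Biot–Savart law gives B = μ₀I/(2R).
B = (4π×10⁻⁷ × 3.76) / (2 × 0.0764) = 3.09×10⁻⁵ T.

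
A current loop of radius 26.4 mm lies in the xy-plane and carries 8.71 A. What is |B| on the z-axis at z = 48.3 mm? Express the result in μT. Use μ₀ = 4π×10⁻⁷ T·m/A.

On the axis of a circular loop, B = μ₀IR² / [2(R²+z²)^(3/2)].
R² + z² = (0.0264)² + (0.0483)² = 0.00303 m², and (R²+z²)^(3/2) = 1.67×10⁻⁴ m³.
B = (4π×10⁻⁷ × 8.71 × 0.000697) / (2 × 1.67×10⁻⁴) = 2.29×10⁻⁵ T.

B ≈ 22.9 μT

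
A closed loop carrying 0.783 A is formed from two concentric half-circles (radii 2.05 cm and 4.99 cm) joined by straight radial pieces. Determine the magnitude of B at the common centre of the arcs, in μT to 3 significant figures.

B ≈ 7.07 μT

The radial connectors point toward the centre, so dl × r̂ = 0 and they contribute nothing.
Each semicircle gives μ₀I/(4R): inner arc 1.20×10⁻⁵ T, outer arc 4.93×10⁻⁶ T.
The two arcs carry current in opposite angular senses, so their fields oppose: B = |1.20×10⁻⁵ − 4.93×10⁻⁶| = 7.07×10⁻⁶ T.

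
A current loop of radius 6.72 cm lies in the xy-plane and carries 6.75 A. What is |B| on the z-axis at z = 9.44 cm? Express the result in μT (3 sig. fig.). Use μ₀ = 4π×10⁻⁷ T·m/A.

On the axis of a circular loop, B = μ₀IR² / [2(R²+z²)^(3/2)].
R² + z² = (0.0672)² + (0.0944)² = 0.01343 m², and (R²+z²)^(3/2) = 1.56×10⁻³ m³.
B = (4π×10⁻⁷ × 6.75 × 0.004516) / (2 × 1.56×10⁻³) = 1.23×10⁻⁵ T.

B ≈ 12.3 μT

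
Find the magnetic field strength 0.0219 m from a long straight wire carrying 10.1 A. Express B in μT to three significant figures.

B ≈ 92.2 μT

For an infinitely long straight wire, B = μ₀I/(2πd).
B = (4π×10⁻⁷ × 10.1) / (2π × 0.0219) = 9.22×10⁻⁵ T.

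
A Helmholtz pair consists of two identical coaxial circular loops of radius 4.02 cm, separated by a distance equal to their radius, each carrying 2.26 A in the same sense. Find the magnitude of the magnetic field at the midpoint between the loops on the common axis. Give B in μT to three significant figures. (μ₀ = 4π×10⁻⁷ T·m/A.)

Each loop contributes B = μ₀IR²/[2(R²+z²)^(3/2)] on the axis, with z measured from that loop.
Loop 1 (z = 0.0201 m): B₁ = 2.53×10⁻⁵ T. Loop 2 (z = 0.0201 m): B₂ = 2.53×10⁻⁵ T.
The fields add: B = B₁ + B₂ = 5.06×10⁻⁵ T.

B ≈ 50.6 μT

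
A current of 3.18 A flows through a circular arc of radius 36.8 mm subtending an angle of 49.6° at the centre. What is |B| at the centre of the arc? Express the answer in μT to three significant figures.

The Biot–Savart field of a circular arc at its centre is B = μ₀Iφ/(4πR), with φ = 0.8657 rad.
B = (4π×10⁻⁷ × 3.18 × 0.8657) / (4π × 0.0368) = 7.48×10⁻⁶ T.

B ≈ 7.48 μT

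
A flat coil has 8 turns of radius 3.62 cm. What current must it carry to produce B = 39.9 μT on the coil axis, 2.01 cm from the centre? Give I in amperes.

I ≈ 0.430 A

For an N-turn coil, B = Nμ₀IR²/[2(R²+z²)^(3/2)] with R = 0.0362 m, z = 0.0201 m, so I = 2B(R²+z²)^(3/2)/(Nμ₀R²) = 2 × 3.99×10⁻⁵ × 7.10×10⁻⁵ / (8 × 4π×10⁻⁷ × 0.00131) = 0.430 A.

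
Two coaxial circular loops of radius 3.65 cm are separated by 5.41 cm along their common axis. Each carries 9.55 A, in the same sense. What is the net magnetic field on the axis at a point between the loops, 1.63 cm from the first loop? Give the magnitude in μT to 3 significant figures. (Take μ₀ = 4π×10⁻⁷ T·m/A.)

B ≈ 180 μT

Each loop contributes B = μ₀IR²/[2(R²+z²)^(3/2)] on the axis, with z measured from that loop.
Loop 1 (z = 0.0163 m): B₁ = 1.25×10⁻⁴ T. Loop 2 (z = 0.0378 m): B₂ = 5.51×10⁻⁵ T.
The fields add: B = B₁ + B₂ = 1.80×10⁻⁴ T.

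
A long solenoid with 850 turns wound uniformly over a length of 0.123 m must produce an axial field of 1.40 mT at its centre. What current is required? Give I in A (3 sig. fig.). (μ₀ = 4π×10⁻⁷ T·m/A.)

Inside a long solenoid B = μ₀nI with n = 6911 m⁻¹, so I = B/(μ₀n).
I = 1.40×10⁻³ / (4π×10⁻⁷ × 6911) = 0.161 A.

I ≈ 0.161 A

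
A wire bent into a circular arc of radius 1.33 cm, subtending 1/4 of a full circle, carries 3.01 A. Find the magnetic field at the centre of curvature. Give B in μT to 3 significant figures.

B ≈ 35.5 μT

The Biot–Savart field of a circular arc at its centre is B = μ₀Iφ/(4πR), with φ = 1.571 rad.
B = (4π×10⁻⁷ × 3.01 × 1.571) / (4π × 0.0133) = 3.55×10⁻⁵ T.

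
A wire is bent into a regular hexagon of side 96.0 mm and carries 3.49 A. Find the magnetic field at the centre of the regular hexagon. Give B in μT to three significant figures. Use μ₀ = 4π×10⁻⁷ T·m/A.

Each side is a finite straight segment at perpendicular distance d = a/(2 tan(π/6)) = 0.08314 m from the centre, with end-angles ±π/6.
One side contributes B₁ = (μ₀I/4πd)·2 sin(π/6) = 4.20×10⁻⁶ T.
All 6 sides add in the same direction: B = 6 × 4.20×10⁻⁶ = 2.52×10⁻⁵ T.

B ≈ 25.2 μT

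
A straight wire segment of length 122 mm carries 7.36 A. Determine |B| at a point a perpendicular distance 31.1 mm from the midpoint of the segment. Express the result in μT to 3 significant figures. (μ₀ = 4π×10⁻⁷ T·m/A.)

For a finite straight segment, B = (μ₀I/4πd)(sinθ₁ + sinθ₂), where θ₁, θ₂ are the angles from the perpendicular to each end.
The perpendicular from the point meets the wire at its midpoint, so each end is L/2 = 0.061 m away along the wire.
sinθ₁ = 0.061/√(0.061²+0.0311²) = 0.8909; sinθ₂ = 0.061/√(0.061²+0.0311²) = 0.8909.
B = (4π×10⁻⁷ × 7.36) / (4π × 0.0311) × (0.8909 + 0.8909) = 4.22×10⁻⁵ T.

B ≈ 42.2 μT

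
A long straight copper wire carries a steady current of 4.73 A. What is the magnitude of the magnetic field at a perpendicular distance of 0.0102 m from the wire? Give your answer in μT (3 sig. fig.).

For an infinitely long straight wire, B = μ₀I/(2πd).
B = (4π×10⁻⁷ × 4.73) / (2π × 0.0102) = 9.27×10⁻⁵ T.

B ≈ 92.7 μT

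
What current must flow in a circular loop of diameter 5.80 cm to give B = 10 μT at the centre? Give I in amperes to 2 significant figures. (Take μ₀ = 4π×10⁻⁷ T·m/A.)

At the centre of a circular loop B = μ₀I/(2R), so I = 2RB/μ₀.
With R = 0.029 m, I = 2 × 0.029 × 1.00×10⁻⁵ / (4π×10⁻⁷) = 0.462 A.

I ≈ 0.46 A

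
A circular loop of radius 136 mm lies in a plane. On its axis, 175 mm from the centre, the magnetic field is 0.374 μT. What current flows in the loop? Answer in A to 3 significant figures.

I ≈ 0.350 A

On the axis of a loop, B = μ₀IR²/[2(R²+z²)^(3/2)], so I = 2B(R²+z²)^(3/2)/(μ₀R²).
R² + z² = 0.0185 + 0.03063 = 0.04912 m²; raised to 3/2 gives 1.09×10⁻² m³.
I = 2 × 3.74×10⁻⁷ × 1.09×10⁻² / (1.26×10⁻⁶ × 0.0185) = 0.350 A.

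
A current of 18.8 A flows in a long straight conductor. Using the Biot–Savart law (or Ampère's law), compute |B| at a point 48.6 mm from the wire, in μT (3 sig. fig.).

For an infinitely long straight wire, B = μ₀I/(2πd).
B = (4π×10⁻⁷ × 18.8) / (2π × 0.0486) = 7.74×10⁻⁵ T.

B ≈ 77.4 μT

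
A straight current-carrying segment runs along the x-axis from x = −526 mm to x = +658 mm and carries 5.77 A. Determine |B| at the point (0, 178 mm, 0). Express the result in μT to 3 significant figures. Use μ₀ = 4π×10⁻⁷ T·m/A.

For a finite straight segment, B = (μ₀I/4πd)(sinθ₁ + sinθ₂), where θ₁, θ₂ are the angles from the perpendicular to each end.
The perpendicular distance is d = 0.178 m; the end-offsets along the wire are a = 0.526 m and b = 0.658 m.
sinθ₁ = 0.526/√(0.526²+0.178²) = 0.9472; sinθ₂ = 0.658/√(0.658²+0.178²) = 0.9653.
B = (4π×10⁻⁷ × 5.77) / (4π × 0.178) × (0.9472 + 0.9653) = 6.20×10⁻⁶ T.

B ≈ 6.20 μT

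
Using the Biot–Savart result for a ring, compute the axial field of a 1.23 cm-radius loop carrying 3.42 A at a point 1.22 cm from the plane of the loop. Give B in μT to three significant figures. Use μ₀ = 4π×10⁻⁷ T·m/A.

B ≈ 62.5 μT

On the axis of a circular loop, B = μ₀IR² / [2(R²+z²)^(3/2)].
R² + z² = (0.0123)² + (0.0122)² = 0.0003001 m², and (R²+z²)^(3/2) = 5.20×10⁻⁶ m³.
B = (4π×10⁻⁷ × 3.42 × 0.0001513) / (2 × 5.20×10⁻⁶) = 6.25×10⁻⁵ T.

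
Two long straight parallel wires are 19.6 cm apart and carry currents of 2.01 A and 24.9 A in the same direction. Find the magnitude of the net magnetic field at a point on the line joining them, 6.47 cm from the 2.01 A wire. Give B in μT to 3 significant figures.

B ≈ 31.7 μT

Each long wire gives B = μ₀I/(2πd). Distances are d₁ = 0.0647 m and d₂ = 0.1313 m.
B₁ = 6.21×10⁻⁶ T, B₂ = 3.79×10⁻⁵ T.
Between parallel currents the two contributions point in opposite directions, so they subtract. B = |B₁ − B₂| = |6.21×10⁻⁶ − 3.79×10⁻⁵| = 3.17×10⁻⁵ T.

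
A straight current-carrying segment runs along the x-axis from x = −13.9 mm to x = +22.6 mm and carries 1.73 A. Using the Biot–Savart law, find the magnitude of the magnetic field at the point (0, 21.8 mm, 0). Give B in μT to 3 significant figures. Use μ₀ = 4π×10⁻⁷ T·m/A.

For a finite straight segment, B = (μ₀I/4πd)(sinθ₁ + sinθ₂), where θ₁, θ₂ are the angles from the perpendicular to each end.
The perpendicular distance is d = 0.0218 m; the end-offsets along the wire are a = 0.0139 m and b = 0.0226 m.
sinθ₁ = 0.0139/√(0.0139²+0.0218²) = 0.5376; sinθ₂ = 0.0226/√(0.0226²+0.0218²) = 0.7197.
B = (4π×10⁻⁷ × 1.73) / (4π × 0.0218) × (0.5376 + 0.7197) = 9.98×10⁻⁶ T.

B ≈ 9.98 μT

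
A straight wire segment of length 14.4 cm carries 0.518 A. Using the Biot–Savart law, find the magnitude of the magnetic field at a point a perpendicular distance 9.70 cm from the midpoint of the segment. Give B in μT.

B ≈ 0.637 μT

For a finite straight segment, B = (μ₀I/4πd)(sinθ₁ + sinθ₂), where θ₁, θ₂ are the angles from the perpendicular to each end.
The perpendicular from the point meets the wire at its midpoint, so each end is L/2 = 0.072 m away along the wire.
sinθ₁ = 0.072/√(0.072²+0.097²) = 0.5960; sinθ₂ = 0.072/√(0.072²+0.097²) = 0.5960.
B = (4π×10⁻⁷ × 0.518) / (4π × 0.097) × (0.5960 + 0.5960) = 6.37×10⁻⁷ T.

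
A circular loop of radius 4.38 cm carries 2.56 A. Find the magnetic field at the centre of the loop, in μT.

B ≈ 36.7 μT

At the centre of a circular loop the Biot–Savart law gives B = μ₀I/(2R).
B = (4π×10⁻⁷ × 2.56) / (2 × 0.0438) = 3.67×10⁻⁵ T.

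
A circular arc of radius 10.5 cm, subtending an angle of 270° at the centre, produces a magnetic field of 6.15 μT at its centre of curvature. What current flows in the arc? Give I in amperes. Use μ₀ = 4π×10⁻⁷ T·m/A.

I ≈ 1.37 A

For a circular arc, B = μ₀Iφ/(4πR) with φ in radians; here φ = 4.712 rad.
So I = 4πRB/(μ₀φ) = 4π × 0.105 × 6.15×10⁻⁶ / (4π×10⁻⁷ × 4.712) = 1.37 A.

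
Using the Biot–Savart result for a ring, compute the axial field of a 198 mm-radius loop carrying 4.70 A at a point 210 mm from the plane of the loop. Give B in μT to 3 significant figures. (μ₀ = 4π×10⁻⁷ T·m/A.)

B ≈ 4.82 μT

On the axis of a circular loop, B = μ₀IR² / [2(R²+z²)^(3/2)].
R² + z² = (0.198)² + (0.21)² = 0.0833 m², and (R²+z²)^(3/2) = 2.40×10⁻² m³.
B = (4π×10⁻⁷ × 4.70 × 0.0392) / (2 × 2.40×10⁻²) = 4.82×10⁻⁶ T.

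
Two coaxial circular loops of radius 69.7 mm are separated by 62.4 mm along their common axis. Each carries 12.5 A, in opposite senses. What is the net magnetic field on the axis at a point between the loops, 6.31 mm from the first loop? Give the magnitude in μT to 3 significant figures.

Each loop contributes B = μ₀IR²/[2(R²+z²)^(3/2)] on the axis, with z measured from that loop.
Loop 1 (z = 0.00631 m): B₁ = 1.11×10⁻⁴ T. Loop 2 (z = 0.05609 m): B₂ = 5.33×10⁻⁵ T.
The fields oppose: B = |B₁ − B₂| = 5.80×10⁻⁵ T.

B ≈ 58.0 μT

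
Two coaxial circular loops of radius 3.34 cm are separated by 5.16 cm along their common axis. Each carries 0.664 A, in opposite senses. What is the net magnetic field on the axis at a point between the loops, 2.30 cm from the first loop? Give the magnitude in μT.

B ≈ 1.50 μT

Each loop contributes B = μ₀IR²/[2(R²+z²)^(3/2)] on the axis, with z measured from that loop.
Loop 1 (z = 0.023 m): B₁ = 6.98×10⁻⁶ T. Loop 2 (z = 0.0286 m): B₂ = 5.47×10⁻⁶ T.
The fields oppose: B = |B₁ − B₂| = 1.50×10⁻⁶ T.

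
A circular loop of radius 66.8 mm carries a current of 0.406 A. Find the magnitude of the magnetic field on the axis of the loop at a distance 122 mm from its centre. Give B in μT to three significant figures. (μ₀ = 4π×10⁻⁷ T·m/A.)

B ≈ 0.423 μT

On the axis of a circular loop, B = μ₀IR² / [2(R²+z²)^(3/2)].
R² + z² = (0.0668)² + (0.122)² = 0.01935 m², and (R²+z²)^(3/2) = 2.69×10⁻³ m³.
B = (4π×10⁻⁷ × 0.406 × 0.004462) / (2 × 2.69×10⁻³) = 4.23×10⁻⁷ T.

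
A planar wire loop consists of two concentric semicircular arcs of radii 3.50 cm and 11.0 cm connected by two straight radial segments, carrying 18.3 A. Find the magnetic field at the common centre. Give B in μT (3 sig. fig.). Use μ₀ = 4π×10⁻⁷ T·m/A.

B ≈ 112 μT

The radial connectors point toward the centre, so dl × r̂ = 0 and they contribute nothing.
Each semicircle gives μ₀I/(4R): inner arc 1.64×10⁻⁴ T, outer arc 5.23×10⁻⁵ T.
The two arcs carry current in opposite angular senses, so their fields oppose: B = |1.64×10⁻⁴ − 5.23×10⁻⁵| = 1.12×10⁻⁴ T.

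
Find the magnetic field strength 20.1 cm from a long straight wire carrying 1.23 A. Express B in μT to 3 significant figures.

B ≈ 1.22 μT

For an infinitely long straight wire, B = μ₀I/(2πd).
B = (4π×10⁻⁷ × 1.23) / (2π × 0.201) = 1.22×10⁻⁶ T.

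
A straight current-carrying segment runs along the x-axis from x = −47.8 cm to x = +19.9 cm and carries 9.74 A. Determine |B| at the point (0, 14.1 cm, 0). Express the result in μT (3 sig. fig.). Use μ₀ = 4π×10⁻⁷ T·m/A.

For a finite straight segment, B = (μ₀I/4πd)(sinθ₁ + sinθ₂), where θ₁, θ₂ are the angles from the perpendicular to each end.
The perpendicular distance is d = 0.141 m; the end-offsets along the wire are a = 0.478 m and b = 0.199 m.
sinθ₁ = 0.478/√(0.478²+0.141²) = 0.9591; sinθ₂ = 0.199/√(0.199²+0.141²) = 0.8159.
B = (4π×10⁻⁷ × 9.74) / (4π × 0.141) × (0.9591 + 0.8159) = 1.23×10⁻⁵ T.

B ≈ 12.3 μT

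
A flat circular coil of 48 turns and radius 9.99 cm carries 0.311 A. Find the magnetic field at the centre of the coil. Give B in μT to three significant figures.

For an N-turn flat coil, B = Nμ₀I/(2R) with R = 0.0999 m.
B = 48 × 1.96×10⁻⁶ T = 9.39×10⁻⁵ T.

B ≈ 93.9 μT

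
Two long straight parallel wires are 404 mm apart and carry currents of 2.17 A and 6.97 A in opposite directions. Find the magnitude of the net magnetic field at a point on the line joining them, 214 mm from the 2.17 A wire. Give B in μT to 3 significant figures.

B ≈ 9.36 μT

Each long wire gives B = μ₀I/(2πd). Distances are d₁ = 0.214 m and d₂ = 0.19 m.
B₁ = 2.03×10⁻⁶ T, B₂ = 7.34×10⁻⁶ T.
Between antiparallel currents both contributions point the same way, so they add. B = B₁ + B₂ = 2.03×10⁻⁶ + 7.34×10⁻⁶ = 9.36×10⁻⁶ T.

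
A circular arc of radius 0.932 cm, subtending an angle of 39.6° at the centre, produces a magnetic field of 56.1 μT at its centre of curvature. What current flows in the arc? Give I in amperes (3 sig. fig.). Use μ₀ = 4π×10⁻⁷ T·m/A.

For a circular arc, B = μ₀Iφ/(4πR) with φ in radians; here φ = 0.6912 rad.
So I = 4πRB/(μ₀φ) = 4π × 0.00932 × 5.61×10⁻⁵ / (4π×10⁻⁷ × 0.6912) = 7.56 A.

I ≈ 7.56 A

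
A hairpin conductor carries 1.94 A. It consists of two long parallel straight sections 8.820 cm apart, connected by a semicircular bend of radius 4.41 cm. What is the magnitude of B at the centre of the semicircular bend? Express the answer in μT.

The semicircular arc contributes B_arc = μ₀I·π/(4πR) = μ₀I/(4R) = 1.38×10⁻⁵ T.
Each semi-infinite lead is at perpendicular distance R = 0.0441 m from the centre, with the perpendicular foot at its near end, so it contributes μ₀I/(4πR); both point the same way, together 8.80×10⁻⁶ T.
Arc and leads all point the same direction: B = 1.38×10⁻⁵ + 8.80×10⁻⁶ = 2.26×10⁻⁵ T.

B ≈ 22.6 μT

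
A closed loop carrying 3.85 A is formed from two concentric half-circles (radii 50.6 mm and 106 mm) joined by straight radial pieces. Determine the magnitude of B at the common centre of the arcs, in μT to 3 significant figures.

B ≈ 12.5 μT

The radial connectors point toward the centre, so dl × r̂ = 0 and they contribute nothing.
Each semicircle gives μ₀I/(4R): inner arc 2.39×10⁻⁵ T, outer arc 1.14×10⁻⁵ T.
The two arcs carry current in opposite angular senses, so their fields oppose: B = |2.39×10⁻⁵ − 1.14×10⁻⁵| = 1.25×10⁻⁵ T.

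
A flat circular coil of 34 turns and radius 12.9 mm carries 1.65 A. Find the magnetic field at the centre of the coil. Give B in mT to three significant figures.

For an N-turn flat coil, B = Nμ₀I/(2R) with R = 0.0129 m.
B = 34 × 8.04×10⁻⁵ T = 2.73×10⁻³ T.

B ≈ 2.73 mT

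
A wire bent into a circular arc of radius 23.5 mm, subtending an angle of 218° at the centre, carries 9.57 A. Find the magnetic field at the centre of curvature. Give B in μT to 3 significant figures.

The Biot–Savart field of a circular arc at its centre is B = μ₀Iφ/(4πR), with φ = 3.805 rad.
B = (4π×10⁻⁷ × 9.57 × 3.805) / (4π × 0.0235) = 1.55×10⁻⁴ T.

B ≈ 155 μT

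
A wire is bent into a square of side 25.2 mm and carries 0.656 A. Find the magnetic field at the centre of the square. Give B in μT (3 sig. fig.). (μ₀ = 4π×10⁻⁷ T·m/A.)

B ≈ 29.5 μT

Each side is a finite straight segment at perpendicular distance d = a/(2 tan(π/4)) = 0.0126 m from the centre, with end-angles ±π/4.
One side contributes B₁ = (μ₀I/4πd)·2 sin(π/4) = 7.36×10⁻⁶ T.
All 4 sides add in the same direction: B = 4 × 7.36×10⁻⁶ = 2.95×10⁻⁵ T.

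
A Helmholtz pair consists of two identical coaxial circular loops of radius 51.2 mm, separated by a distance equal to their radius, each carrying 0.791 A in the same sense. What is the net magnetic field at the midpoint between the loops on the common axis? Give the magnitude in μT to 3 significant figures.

B ≈ 13.9 μT

Each loop contributes B = μ₀IR²/[2(R²+z²)^(3/2)] on the axis, with z measured from that loop.
Loop 1 (z = 0.0256 m): B₁ = 6.95×10⁻⁶ T. Loop 2 (z = 0.0256 m): B₂ = 6.95×10⁻⁶ T.
The fields add: B = B₁ + B₂ = 1.39×10⁻⁵ T.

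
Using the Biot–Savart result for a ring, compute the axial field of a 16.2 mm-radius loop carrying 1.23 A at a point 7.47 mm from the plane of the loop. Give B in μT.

B ≈ 35.7 μT

On the axis of a circular loop, B = μ₀IR² / [2(R²+z²)^(3/2)].
R² + z² = (0.0162)² + (0.00747)² = 0.0003182 m², and (R²+z²)^(3/2) = 5.68×10⁻⁶ m³.
B = (4π×10⁻⁷ × 1.23 × 0.0002624) / (2 × 5.68×10⁻⁶) = 3.57×10⁻⁵ T.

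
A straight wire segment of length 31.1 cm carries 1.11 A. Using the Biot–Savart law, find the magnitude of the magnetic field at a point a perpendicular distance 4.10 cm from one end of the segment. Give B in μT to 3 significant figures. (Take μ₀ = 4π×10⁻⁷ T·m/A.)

B ≈ 2.68 μT

For a finite straight segment, B = (μ₀I/4πd)(sinθ₁ + sinθ₂), where θ₁, θ₂ are the angles from the perpendicular to each end.
The perpendicular foot is at one end, so the two end-offsets along the wire are 0 and L = 0.311 m.
sinθ₁ = 0/√(0²+0.041²) = 0.0000; sinθ₂ = 0.311/√(0.311²+0.041²) = 0.9914.
B = (4π×10⁻⁷ × 1.11) / (4π × 0.041) × (0.0000 + 0.9914) = 2.68×10⁻⁶ T.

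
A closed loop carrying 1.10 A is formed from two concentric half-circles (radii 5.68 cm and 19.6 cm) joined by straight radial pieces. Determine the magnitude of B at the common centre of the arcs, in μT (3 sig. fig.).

B ≈ 4.32 μT

The radial connectors point toward the centre, so dl × r̂ = 0 and they contribute nothing.
Each semicircle gives μ₀I/(4R): inner arc 6.08×10⁻⁶ T, outer arc 1.76×10⁻⁶ T.
The two arcs carry current in opposite angular senses, so their fields oppose: B = |6.08×10⁻⁶ − 1.76×10⁻⁶| = 4.32×10⁻⁶ T.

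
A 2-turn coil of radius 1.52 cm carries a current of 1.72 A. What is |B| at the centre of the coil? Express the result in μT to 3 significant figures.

For an N-turn flat coil, B = Nμ₀I/(2R) with R = 0.0152 m.
B = 2 × 7.11×10⁻⁵ T = 1.42×10⁻⁴ T.

B ≈ 142 μT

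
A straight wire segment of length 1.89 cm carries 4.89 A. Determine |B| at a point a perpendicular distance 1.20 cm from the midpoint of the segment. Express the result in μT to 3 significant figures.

B ≈ 50.4 μT

For a finite straight segment, B = (μ₀I/4πd)(sinθ₁ + sinθ₂), where θ₁, θ₂ are the angles from the perpendicular to each end.
The perpendicular from the point meets the wire at its midpoint, so each end is L/2 = 0.00945 m away along the wire.
sinθ₁ = 0.00945/√(0.00945²+0.012²) = 0.6187; sinθ₂ = 0.00945/√(0.00945²+0.012²) = 0.6187.
B = (4π×10⁻⁷ × 4.89) / (4π × 0.012) × (0.6187 + 0.6187) = 5.04×10⁻⁵ T.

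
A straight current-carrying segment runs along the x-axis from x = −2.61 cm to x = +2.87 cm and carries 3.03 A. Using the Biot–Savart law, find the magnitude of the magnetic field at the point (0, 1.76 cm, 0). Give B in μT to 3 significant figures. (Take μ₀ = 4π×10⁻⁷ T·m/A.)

B ≈ 28.9 μT

For a finite straight segment, B = (μ₀I/4πd)(sinθ₁ + sinθ₂), where θ₁, θ₂ are the angles from the perpendicular to each end.
The perpendicular distance is d = 0.0176 m; the end-offsets along the wire are a = 0.0261 m and b = 0.0287 m.
sinθ₁ = 0.0261/√(0.0261²+0.0176²) = 0.8291; sinθ₂ = 0.0287/√(0.0287²+0.0176²) = 0.8525.
B = (4π×10⁻⁷ × 3.03) / (4π × 0.0176) × (0.8291 + 0.8525) = 2.89×10⁻⁵ T.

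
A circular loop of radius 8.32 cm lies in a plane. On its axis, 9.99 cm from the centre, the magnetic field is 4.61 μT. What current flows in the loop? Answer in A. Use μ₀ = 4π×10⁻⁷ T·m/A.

I ≈ 2.33 A

On the axis of a loop, B = μ₀IR²/[2(R²+z²)^(3/2)], so I = 2B(R²+z²)^(3/2)/(μ₀R²).
R² + z² = 0.006922 + 0.00998 = 0.0169 m²; raised to 3/2 gives 2.20×10⁻³ m³.
I = 2 × 4.61×10⁻⁶ × 2.20×10⁻³ / (1.26×10⁻⁶ × 0.006922) = 2.33 A.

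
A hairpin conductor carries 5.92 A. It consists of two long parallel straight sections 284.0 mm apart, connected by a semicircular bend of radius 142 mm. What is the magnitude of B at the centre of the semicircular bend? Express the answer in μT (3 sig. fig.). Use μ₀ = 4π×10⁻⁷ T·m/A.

B ≈ 21.4 μT

The semicircular arc contributes B_arc = μ₀I·π/(4πR) = μ₀I/(4R) = 1.31×10⁻⁵ T.
Each semi-infinite lead is at perpendicular distance R = 0.142 m from the centre, with the perpendicular foot at its near end, so it contributes μ₀I/(4πR); both point the same way, together 8.34×10⁻⁶ T.
Arc and leads all point the same direction: B = 1.31×10⁻⁵ + 8.34×10⁻⁶ = 2.14×10⁻⁵ T.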